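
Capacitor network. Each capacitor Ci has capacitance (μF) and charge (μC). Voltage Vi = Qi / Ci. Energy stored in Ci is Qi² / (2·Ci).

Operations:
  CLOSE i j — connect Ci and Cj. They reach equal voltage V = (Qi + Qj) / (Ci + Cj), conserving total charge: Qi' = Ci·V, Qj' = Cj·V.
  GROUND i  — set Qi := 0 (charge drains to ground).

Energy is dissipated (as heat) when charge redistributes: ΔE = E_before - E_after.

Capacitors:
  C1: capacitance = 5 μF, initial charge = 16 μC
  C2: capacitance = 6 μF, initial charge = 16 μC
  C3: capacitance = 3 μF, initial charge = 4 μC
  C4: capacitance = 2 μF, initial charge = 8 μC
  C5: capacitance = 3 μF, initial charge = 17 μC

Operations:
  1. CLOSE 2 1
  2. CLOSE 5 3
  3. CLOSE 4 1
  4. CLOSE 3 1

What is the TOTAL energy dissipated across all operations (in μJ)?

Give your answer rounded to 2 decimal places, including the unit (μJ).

Answer: 15.39 μJ

Derivation:
Initial: C1(5μF, Q=16μC, V=3.20V), C2(6μF, Q=16μC, V=2.67V), C3(3μF, Q=4μC, V=1.33V), C4(2μF, Q=8μC, V=4.00V), C5(3μF, Q=17μC, V=5.67V)
Op 1: CLOSE 2-1: Q_total=32.00, C_total=11.00, V=2.91; Q2=17.45, Q1=14.55; dissipated=0.388
Op 2: CLOSE 5-3: Q_total=21.00, C_total=6.00, V=3.50; Q5=10.50, Q3=10.50; dissipated=14.083
Op 3: CLOSE 4-1: Q_total=22.55, C_total=7.00, V=3.22; Q4=6.44, Q1=16.10; dissipated=0.850
Op 4: CLOSE 3-1: Q_total=26.60, C_total=8.00, V=3.33; Q3=9.98, Q1=16.63; dissipated=0.073
Total dissipated: 15.394 μJ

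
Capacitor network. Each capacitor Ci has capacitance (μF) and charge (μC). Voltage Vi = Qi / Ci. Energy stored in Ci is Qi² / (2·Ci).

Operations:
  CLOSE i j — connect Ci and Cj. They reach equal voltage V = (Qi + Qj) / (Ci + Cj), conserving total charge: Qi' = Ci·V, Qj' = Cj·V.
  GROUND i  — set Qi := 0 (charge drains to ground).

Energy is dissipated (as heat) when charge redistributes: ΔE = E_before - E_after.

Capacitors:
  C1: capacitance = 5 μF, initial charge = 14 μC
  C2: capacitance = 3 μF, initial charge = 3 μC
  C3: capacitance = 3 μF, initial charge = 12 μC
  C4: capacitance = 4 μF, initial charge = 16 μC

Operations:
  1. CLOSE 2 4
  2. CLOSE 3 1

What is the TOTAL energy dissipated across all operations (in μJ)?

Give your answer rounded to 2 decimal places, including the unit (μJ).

Initial: C1(5μF, Q=14μC, V=2.80V), C2(3μF, Q=3μC, V=1.00V), C3(3μF, Q=12μC, V=4.00V), C4(4μF, Q=16μC, V=4.00V)
Op 1: CLOSE 2-4: Q_total=19.00, C_total=7.00, V=2.71; Q2=8.14, Q4=10.86; dissipated=7.714
Op 2: CLOSE 3-1: Q_total=26.00, C_total=8.00, V=3.25; Q3=9.75, Q1=16.25; dissipated=1.350
Total dissipated: 9.064 μJ

Answer: 9.06 μJ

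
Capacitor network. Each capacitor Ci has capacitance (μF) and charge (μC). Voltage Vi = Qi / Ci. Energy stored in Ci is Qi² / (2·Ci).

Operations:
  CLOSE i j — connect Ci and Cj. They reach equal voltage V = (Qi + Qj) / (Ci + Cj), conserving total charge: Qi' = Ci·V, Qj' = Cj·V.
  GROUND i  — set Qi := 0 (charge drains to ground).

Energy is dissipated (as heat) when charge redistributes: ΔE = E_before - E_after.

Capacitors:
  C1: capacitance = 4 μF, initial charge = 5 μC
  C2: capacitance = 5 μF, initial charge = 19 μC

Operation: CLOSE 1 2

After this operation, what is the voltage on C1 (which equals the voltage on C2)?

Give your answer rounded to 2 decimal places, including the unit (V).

Initial: C1(4μF, Q=5μC, V=1.25V), C2(5μF, Q=19μC, V=3.80V)
Op 1: CLOSE 1-2: Q_total=24.00, C_total=9.00, V=2.67; Q1=10.67, Q2=13.33; dissipated=7.225

Answer: 2.67 V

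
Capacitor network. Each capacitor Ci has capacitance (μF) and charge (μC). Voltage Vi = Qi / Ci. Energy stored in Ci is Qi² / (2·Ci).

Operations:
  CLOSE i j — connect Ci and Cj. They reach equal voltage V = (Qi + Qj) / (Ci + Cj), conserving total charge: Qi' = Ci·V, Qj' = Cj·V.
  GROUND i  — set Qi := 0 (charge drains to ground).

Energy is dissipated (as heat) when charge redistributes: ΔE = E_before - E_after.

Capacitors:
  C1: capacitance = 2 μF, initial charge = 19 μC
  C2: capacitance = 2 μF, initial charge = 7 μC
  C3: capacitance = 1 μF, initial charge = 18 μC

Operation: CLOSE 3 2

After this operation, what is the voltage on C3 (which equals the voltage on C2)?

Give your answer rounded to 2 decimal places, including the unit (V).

Initial: C1(2μF, Q=19μC, V=9.50V), C2(2μF, Q=7μC, V=3.50V), C3(1μF, Q=18μC, V=18.00V)
Op 1: CLOSE 3-2: Q_total=25.00, C_total=3.00, V=8.33; Q3=8.33, Q2=16.67; dissipated=70.083

Answer: 8.33 V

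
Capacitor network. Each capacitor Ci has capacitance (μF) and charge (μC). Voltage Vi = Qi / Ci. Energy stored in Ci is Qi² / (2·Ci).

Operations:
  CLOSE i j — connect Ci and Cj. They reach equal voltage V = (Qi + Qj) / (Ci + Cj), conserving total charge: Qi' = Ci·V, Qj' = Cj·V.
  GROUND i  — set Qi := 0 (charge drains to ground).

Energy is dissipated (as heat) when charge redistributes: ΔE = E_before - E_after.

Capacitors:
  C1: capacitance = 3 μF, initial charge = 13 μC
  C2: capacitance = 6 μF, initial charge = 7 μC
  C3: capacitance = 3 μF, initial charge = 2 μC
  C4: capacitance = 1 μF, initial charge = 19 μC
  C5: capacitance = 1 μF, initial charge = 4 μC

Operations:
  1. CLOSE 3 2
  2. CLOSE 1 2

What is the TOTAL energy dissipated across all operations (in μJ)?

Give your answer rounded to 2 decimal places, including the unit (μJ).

Initial: C1(3μF, Q=13μC, V=4.33V), C2(6μF, Q=7μC, V=1.17V), C3(3μF, Q=2μC, V=0.67V), C4(1μF, Q=19μC, V=19.00V), C5(1μF, Q=4μC, V=4.00V)
Op 1: CLOSE 3-2: Q_total=9.00, C_total=9.00, V=1.00; Q3=3.00, Q2=6.00; dissipated=0.250
Op 2: CLOSE 1-2: Q_total=19.00, C_total=9.00, V=2.11; Q1=6.33, Q2=12.67; dissipated=11.111
Total dissipated: 11.361 μJ

Answer: 11.36 μJ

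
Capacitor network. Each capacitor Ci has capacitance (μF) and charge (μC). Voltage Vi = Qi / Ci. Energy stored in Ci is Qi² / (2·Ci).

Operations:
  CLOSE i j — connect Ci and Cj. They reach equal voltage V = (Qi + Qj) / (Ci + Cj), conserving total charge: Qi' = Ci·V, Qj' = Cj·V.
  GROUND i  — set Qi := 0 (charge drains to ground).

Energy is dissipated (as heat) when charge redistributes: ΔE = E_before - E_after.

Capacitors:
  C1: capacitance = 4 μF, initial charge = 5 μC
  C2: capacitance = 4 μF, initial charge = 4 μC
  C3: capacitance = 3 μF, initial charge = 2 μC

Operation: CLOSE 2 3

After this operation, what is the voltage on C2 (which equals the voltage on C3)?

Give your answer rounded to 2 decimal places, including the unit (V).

Answer: 0.86 V

Derivation:
Initial: C1(4μF, Q=5μC, V=1.25V), C2(4μF, Q=4μC, V=1.00V), C3(3μF, Q=2μC, V=0.67V)
Op 1: CLOSE 2-3: Q_total=6.00, C_total=7.00, V=0.86; Q2=3.43, Q3=2.57; dissipated=0.095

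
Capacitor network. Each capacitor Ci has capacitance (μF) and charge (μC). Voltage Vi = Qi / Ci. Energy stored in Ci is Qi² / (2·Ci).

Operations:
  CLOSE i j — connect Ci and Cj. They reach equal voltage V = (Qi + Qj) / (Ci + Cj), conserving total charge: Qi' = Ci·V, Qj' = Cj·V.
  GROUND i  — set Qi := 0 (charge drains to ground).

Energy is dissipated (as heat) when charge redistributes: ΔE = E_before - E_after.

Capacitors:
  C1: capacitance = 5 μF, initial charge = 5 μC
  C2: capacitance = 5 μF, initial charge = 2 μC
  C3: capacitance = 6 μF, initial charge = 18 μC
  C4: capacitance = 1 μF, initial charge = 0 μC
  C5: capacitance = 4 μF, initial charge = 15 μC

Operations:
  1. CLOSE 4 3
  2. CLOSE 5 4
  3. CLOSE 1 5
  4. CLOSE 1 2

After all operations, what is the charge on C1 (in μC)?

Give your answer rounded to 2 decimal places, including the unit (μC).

Answer: 6.29 μC

Derivation:
Initial: C1(5μF, Q=5μC, V=1.00V), C2(5μF, Q=2μC, V=0.40V), C3(6μF, Q=18μC, V=3.00V), C4(1μF, Q=0μC, V=0.00V), C5(4μF, Q=15μC, V=3.75V)
Op 1: CLOSE 4-3: Q_total=18.00, C_total=7.00, V=2.57; Q4=2.57, Q3=15.43; dissipated=3.857
Op 2: CLOSE 5-4: Q_total=17.57, C_total=5.00, V=3.51; Q5=14.06, Q4=3.51; dissipated=0.556
Op 3: CLOSE 1-5: Q_total=19.06, C_total=9.00, V=2.12; Q1=10.59, Q5=8.47; dissipated=7.024
Op 4: CLOSE 1-2: Q_total=12.59, C_total=10.00, V=1.26; Q1=6.29, Q2=6.29; dissipated=3.687
Final charges: Q1=6.29, Q2=6.29, Q3=15.43, Q4=3.51, Q5=8.47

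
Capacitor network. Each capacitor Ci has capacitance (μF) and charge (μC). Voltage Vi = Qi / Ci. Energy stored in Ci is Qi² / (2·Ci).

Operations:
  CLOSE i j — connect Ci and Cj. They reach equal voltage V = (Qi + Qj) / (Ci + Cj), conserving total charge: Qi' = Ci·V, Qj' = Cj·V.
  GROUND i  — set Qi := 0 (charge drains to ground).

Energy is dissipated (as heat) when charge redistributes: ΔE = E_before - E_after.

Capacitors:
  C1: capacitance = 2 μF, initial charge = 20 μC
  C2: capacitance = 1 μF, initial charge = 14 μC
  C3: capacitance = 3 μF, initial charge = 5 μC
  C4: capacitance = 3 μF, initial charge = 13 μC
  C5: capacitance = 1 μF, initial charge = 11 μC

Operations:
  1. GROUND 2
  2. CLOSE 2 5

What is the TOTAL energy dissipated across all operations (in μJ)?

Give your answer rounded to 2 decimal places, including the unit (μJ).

Answer: 128.25 μJ

Derivation:
Initial: C1(2μF, Q=20μC, V=10.00V), C2(1μF, Q=14μC, V=14.00V), C3(3μF, Q=5μC, V=1.67V), C4(3μF, Q=13μC, V=4.33V), C5(1μF, Q=11μC, V=11.00V)
Op 1: GROUND 2: Q2=0; energy lost=98.000
Op 2: CLOSE 2-5: Q_total=11.00, C_total=2.00, V=5.50; Q2=5.50, Q5=5.50; dissipated=30.250
Total dissipated: 128.250 μJ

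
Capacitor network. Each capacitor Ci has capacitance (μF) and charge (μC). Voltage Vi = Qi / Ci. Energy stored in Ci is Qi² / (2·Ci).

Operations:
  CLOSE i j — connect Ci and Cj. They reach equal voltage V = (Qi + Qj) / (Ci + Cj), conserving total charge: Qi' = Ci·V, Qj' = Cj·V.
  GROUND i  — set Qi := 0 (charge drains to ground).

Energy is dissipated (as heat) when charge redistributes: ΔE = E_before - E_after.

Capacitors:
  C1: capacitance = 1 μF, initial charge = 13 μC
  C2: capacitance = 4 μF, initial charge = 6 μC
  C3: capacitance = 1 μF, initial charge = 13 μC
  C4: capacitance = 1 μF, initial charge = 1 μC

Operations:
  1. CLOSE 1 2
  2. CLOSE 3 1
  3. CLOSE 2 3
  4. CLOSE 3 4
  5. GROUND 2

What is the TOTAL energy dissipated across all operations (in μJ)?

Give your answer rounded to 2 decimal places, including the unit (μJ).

Answer: 130.54 μJ

Derivation:
Initial: C1(1μF, Q=13μC, V=13.00V), C2(4μF, Q=6μC, V=1.50V), C3(1μF, Q=13μC, V=13.00V), C4(1μF, Q=1μC, V=1.00V)
Op 1: CLOSE 1-2: Q_total=19.00, C_total=5.00, V=3.80; Q1=3.80, Q2=15.20; dissipated=52.900
Op 2: CLOSE 3-1: Q_total=16.80, C_total=2.00, V=8.40; Q3=8.40, Q1=8.40; dissipated=21.160
Op 3: CLOSE 2-3: Q_total=23.60, C_total=5.00, V=4.72; Q2=18.88, Q3=4.72; dissipated=8.464
Op 4: CLOSE 3-4: Q_total=5.72, C_total=2.00, V=2.86; Q3=2.86, Q4=2.86; dissipated=3.460
Op 5: GROUND 2: Q2=0; energy lost=44.557
Total dissipated: 130.540 μJ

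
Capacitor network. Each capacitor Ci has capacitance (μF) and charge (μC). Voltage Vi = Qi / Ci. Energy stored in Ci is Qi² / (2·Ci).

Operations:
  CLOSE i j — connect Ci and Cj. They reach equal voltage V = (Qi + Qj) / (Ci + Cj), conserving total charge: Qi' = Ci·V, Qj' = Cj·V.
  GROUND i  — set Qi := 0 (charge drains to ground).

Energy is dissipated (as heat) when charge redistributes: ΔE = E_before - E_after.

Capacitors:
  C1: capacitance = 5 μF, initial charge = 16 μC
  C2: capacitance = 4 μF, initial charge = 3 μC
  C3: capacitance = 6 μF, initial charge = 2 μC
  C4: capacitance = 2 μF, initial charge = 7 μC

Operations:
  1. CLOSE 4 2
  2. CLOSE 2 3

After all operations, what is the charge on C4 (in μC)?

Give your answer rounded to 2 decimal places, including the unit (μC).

Answer: 3.33 μC

Derivation:
Initial: C1(5μF, Q=16μC, V=3.20V), C2(4μF, Q=3μC, V=0.75V), C3(6μF, Q=2μC, V=0.33V), C4(2μF, Q=7μC, V=3.50V)
Op 1: CLOSE 4-2: Q_total=10.00, C_total=6.00, V=1.67; Q4=3.33, Q2=6.67; dissipated=5.042
Op 2: CLOSE 2-3: Q_total=8.67, C_total=10.00, V=0.87; Q2=3.47, Q3=5.20; dissipated=2.133
Final charges: Q1=16.00, Q2=3.47, Q3=5.20, Q4=3.33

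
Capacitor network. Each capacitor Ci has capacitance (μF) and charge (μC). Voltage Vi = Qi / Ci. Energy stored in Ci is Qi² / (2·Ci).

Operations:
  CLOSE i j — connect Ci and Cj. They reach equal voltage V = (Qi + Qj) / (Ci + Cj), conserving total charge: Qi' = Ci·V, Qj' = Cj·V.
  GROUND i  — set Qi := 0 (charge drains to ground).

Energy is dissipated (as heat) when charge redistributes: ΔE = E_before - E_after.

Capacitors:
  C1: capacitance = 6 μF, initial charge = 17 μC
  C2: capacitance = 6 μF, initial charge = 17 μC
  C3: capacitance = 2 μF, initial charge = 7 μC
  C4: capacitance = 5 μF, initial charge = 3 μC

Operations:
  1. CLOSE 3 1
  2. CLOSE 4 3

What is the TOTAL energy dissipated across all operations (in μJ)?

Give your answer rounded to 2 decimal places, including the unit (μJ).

Initial: C1(6μF, Q=17μC, V=2.83V), C2(6μF, Q=17μC, V=2.83V), C3(2μF, Q=7μC, V=3.50V), C4(5μF, Q=3μC, V=0.60V)
Op 1: CLOSE 3-1: Q_total=24.00, C_total=8.00, V=3.00; Q3=6.00, Q1=18.00; dissipated=0.333
Op 2: CLOSE 4-3: Q_total=9.00, C_total=7.00, V=1.29; Q4=6.43, Q3=2.57; dissipated=4.114
Total dissipated: 4.448 μJ

Answer: 4.45 μJ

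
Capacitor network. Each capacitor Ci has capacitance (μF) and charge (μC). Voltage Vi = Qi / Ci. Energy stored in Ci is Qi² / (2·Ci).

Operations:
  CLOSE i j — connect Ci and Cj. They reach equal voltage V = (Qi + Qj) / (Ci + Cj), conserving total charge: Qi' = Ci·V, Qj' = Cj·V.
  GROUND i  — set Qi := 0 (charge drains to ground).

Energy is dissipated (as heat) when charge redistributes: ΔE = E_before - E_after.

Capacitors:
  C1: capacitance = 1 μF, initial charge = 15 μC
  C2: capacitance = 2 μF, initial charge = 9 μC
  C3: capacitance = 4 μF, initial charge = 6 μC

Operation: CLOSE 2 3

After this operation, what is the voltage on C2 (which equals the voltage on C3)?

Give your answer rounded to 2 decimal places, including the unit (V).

Initial: C1(1μF, Q=15μC, V=15.00V), C2(2μF, Q=9μC, V=4.50V), C3(4μF, Q=6μC, V=1.50V)
Op 1: CLOSE 2-3: Q_total=15.00, C_total=6.00, V=2.50; Q2=5.00, Q3=10.00; dissipated=6.000

Answer: 2.50 V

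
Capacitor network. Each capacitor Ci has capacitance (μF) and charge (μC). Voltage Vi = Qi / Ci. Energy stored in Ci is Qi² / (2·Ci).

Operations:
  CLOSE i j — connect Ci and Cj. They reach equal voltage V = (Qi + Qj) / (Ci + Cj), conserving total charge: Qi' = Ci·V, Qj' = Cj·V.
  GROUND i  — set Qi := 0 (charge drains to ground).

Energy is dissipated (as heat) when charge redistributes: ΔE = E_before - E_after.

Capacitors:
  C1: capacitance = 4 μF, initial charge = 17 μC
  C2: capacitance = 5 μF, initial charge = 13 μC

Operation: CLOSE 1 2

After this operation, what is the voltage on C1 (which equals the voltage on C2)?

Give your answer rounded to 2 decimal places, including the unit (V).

Answer: 3.33 V

Derivation:
Initial: C1(4μF, Q=17μC, V=4.25V), C2(5μF, Q=13μC, V=2.60V)
Op 1: CLOSE 1-2: Q_total=30.00, C_total=9.00, V=3.33; Q1=13.33, Q2=16.67; dissipated=3.025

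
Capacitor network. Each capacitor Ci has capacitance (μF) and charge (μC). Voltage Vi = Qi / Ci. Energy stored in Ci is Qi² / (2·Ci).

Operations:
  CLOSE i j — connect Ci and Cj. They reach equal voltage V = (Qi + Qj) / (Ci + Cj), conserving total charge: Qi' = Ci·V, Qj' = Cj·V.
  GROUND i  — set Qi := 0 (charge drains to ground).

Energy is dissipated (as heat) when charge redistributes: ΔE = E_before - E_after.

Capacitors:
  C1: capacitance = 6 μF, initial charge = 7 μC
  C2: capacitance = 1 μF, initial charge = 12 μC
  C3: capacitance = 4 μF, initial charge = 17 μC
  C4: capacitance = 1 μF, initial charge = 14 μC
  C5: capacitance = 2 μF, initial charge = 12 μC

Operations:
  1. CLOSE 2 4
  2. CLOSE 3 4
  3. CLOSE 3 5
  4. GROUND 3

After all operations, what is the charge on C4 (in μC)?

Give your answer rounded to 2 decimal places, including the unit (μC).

Initial: C1(6μF, Q=7μC, V=1.17V), C2(1μF, Q=12μC, V=12.00V), C3(4μF, Q=17μC, V=4.25V), C4(1μF, Q=14μC, V=14.00V), C5(2μF, Q=12μC, V=6.00V)
Op 1: CLOSE 2-4: Q_total=26.00, C_total=2.00, V=13.00; Q2=13.00, Q4=13.00; dissipated=1.000
Op 2: CLOSE 3-4: Q_total=30.00, C_total=5.00, V=6.00; Q3=24.00, Q4=6.00; dissipated=30.625
Op 3: CLOSE 3-5: Q_total=36.00, C_total=6.00, V=6.00; Q3=24.00, Q5=12.00; dissipated=0.000
Op 4: GROUND 3: Q3=0; energy lost=72.000
Final charges: Q1=7.00, Q2=13.00, Q3=0.00, Q4=6.00, Q5=12.00

Answer: 6.00 μC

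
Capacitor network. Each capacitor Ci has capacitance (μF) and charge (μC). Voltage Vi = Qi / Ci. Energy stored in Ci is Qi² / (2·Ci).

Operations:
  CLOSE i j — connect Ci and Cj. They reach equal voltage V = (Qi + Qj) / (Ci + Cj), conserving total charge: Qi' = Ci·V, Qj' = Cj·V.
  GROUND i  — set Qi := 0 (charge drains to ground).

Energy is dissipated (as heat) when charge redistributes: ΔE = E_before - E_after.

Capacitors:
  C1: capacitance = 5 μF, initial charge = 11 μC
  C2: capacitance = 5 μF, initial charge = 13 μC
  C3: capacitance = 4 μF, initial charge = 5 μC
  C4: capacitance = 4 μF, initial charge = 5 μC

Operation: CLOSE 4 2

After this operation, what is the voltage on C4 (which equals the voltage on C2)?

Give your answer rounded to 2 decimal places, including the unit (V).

Answer: 2.00 V

Derivation:
Initial: C1(5μF, Q=11μC, V=2.20V), C2(5μF, Q=13μC, V=2.60V), C3(4μF, Q=5μC, V=1.25V), C4(4μF, Q=5μC, V=1.25V)
Op 1: CLOSE 4-2: Q_total=18.00, C_total=9.00, V=2.00; Q4=8.00, Q2=10.00; dissipated=2.025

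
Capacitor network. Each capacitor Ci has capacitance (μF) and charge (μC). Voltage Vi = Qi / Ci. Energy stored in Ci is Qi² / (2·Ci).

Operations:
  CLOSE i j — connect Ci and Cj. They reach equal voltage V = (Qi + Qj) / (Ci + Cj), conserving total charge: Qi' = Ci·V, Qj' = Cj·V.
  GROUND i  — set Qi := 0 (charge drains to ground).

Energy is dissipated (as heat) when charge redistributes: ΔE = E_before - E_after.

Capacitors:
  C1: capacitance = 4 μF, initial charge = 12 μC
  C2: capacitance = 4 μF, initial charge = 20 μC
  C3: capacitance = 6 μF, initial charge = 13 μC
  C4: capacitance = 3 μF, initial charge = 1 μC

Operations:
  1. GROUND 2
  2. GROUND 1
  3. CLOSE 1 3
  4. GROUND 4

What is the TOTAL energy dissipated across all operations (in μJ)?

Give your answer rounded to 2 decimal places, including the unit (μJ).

Initial: C1(4μF, Q=12μC, V=3.00V), C2(4μF, Q=20μC, V=5.00V), C3(6μF, Q=13μC, V=2.17V), C4(3μF, Q=1μC, V=0.33V)
Op 1: GROUND 2: Q2=0; energy lost=50.000
Op 2: GROUND 1: Q1=0; energy lost=18.000
Op 3: CLOSE 1-3: Q_total=13.00, C_total=10.00, V=1.30; Q1=5.20, Q3=7.80; dissipated=5.633
Op 4: GROUND 4: Q4=0; energy lost=0.167
Total dissipated: 73.800 μJ

Answer: 73.80 μJ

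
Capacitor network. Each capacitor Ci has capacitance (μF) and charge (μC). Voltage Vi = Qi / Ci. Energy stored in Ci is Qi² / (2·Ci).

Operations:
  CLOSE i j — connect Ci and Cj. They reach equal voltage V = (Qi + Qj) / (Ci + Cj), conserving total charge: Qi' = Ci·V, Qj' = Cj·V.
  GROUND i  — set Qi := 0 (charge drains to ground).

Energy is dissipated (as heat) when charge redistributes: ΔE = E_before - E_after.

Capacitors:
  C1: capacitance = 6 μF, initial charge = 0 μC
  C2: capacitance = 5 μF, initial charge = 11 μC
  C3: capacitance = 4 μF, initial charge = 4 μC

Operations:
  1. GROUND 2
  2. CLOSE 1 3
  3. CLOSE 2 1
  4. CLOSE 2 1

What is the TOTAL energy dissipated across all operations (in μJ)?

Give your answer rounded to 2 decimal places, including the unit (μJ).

Answer: 13.52 μJ

Derivation:
Initial: C1(6μF, Q=0μC, V=0.00V), C2(5μF, Q=11μC, V=2.20V), C3(4μF, Q=4μC, V=1.00V)
Op 1: GROUND 2: Q2=0; energy lost=12.100
Op 2: CLOSE 1-3: Q_total=4.00, C_total=10.00, V=0.40; Q1=2.40, Q3=1.60; dissipated=1.200
Op 3: CLOSE 2-1: Q_total=2.40, C_total=11.00, V=0.22; Q2=1.09, Q1=1.31; dissipated=0.218
Op 4: CLOSE 2-1: Q_total=2.40, C_total=11.00, V=0.22; Q2=1.09, Q1=1.31; dissipated=0.000
Total dissipated: 13.518 μJ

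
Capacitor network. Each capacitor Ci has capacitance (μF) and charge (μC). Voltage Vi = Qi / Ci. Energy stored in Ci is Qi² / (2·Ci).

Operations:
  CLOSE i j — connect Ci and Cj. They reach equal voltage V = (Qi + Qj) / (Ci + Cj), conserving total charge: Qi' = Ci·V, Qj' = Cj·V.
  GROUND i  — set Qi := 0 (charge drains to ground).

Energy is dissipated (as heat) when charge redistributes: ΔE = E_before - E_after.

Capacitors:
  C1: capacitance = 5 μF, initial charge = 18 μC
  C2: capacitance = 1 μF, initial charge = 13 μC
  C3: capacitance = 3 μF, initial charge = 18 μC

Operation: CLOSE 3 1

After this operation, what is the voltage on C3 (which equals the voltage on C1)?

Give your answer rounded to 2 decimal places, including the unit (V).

Answer: 4.50 V

Derivation:
Initial: C1(5μF, Q=18μC, V=3.60V), C2(1μF, Q=13μC, V=13.00V), C3(3μF, Q=18μC, V=6.00V)
Op 1: CLOSE 3-1: Q_total=36.00, C_total=8.00, V=4.50; Q3=13.50, Q1=22.50; dissipated=5.400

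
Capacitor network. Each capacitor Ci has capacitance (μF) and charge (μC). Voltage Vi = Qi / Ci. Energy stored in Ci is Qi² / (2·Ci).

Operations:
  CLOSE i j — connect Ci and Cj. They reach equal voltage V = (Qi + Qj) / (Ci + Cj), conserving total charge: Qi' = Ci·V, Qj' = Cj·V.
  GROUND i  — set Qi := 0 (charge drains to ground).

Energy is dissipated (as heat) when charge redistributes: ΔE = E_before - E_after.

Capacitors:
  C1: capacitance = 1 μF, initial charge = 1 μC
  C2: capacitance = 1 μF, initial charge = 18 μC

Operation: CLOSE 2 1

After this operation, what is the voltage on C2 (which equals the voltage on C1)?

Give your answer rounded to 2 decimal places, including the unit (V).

Answer: 9.50 V

Derivation:
Initial: C1(1μF, Q=1μC, V=1.00V), C2(1μF, Q=18μC, V=18.00V)
Op 1: CLOSE 2-1: Q_total=19.00, C_total=2.00, V=9.50; Q2=9.50, Q1=9.50; dissipated=72.250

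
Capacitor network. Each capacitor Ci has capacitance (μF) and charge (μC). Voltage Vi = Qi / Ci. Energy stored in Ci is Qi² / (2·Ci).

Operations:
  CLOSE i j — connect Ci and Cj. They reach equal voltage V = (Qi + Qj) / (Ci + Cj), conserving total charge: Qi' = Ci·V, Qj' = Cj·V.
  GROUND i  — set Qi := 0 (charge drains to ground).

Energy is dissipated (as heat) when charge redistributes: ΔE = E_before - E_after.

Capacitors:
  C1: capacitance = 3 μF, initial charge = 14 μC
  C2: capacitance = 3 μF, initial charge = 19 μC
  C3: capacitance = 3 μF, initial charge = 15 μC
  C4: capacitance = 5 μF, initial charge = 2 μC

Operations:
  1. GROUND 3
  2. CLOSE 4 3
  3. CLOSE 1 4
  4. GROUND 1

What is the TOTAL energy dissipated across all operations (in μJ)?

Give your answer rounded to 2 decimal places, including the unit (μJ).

Initial: C1(3μF, Q=14μC, V=4.67V), C2(3μF, Q=19μC, V=6.33V), C3(3μF, Q=15μC, V=5.00V), C4(5μF, Q=2μC, V=0.40V)
Op 1: GROUND 3: Q3=0; energy lost=37.500
Op 2: CLOSE 4-3: Q_total=2.00, C_total=8.00, V=0.25; Q4=1.25, Q3=0.75; dissipated=0.150
Op 3: CLOSE 1-4: Q_total=15.25, C_total=8.00, V=1.91; Q1=5.72, Q4=9.53; dissipated=18.288
Op 4: GROUND 1: Q1=0; energy lost=5.451
Total dissipated: 61.388 μJ

Answer: 61.39 μJ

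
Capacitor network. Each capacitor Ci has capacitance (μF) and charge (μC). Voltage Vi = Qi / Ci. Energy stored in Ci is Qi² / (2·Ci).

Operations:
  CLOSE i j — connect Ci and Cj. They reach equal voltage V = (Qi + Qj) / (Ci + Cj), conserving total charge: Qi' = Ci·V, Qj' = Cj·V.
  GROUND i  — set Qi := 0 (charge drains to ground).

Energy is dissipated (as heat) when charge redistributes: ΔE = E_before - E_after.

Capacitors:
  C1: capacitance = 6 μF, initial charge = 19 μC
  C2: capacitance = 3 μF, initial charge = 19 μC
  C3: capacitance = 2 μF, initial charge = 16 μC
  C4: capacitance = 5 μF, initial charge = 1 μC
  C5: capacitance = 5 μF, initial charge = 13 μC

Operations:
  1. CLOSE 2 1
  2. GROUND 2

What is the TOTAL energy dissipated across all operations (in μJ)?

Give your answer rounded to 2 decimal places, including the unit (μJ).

Answer: 36.77 μJ

Derivation:
Initial: C1(6μF, Q=19μC, V=3.17V), C2(3μF, Q=19μC, V=6.33V), C3(2μF, Q=16μC, V=8.00V), C4(5μF, Q=1μC, V=0.20V), C5(5μF, Q=13μC, V=2.60V)
Op 1: CLOSE 2-1: Q_total=38.00, C_total=9.00, V=4.22; Q2=12.67, Q1=25.33; dissipated=10.028
Op 2: GROUND 2: Q2=0; energy lost=26.741
Total dissipated: 36.769 μJ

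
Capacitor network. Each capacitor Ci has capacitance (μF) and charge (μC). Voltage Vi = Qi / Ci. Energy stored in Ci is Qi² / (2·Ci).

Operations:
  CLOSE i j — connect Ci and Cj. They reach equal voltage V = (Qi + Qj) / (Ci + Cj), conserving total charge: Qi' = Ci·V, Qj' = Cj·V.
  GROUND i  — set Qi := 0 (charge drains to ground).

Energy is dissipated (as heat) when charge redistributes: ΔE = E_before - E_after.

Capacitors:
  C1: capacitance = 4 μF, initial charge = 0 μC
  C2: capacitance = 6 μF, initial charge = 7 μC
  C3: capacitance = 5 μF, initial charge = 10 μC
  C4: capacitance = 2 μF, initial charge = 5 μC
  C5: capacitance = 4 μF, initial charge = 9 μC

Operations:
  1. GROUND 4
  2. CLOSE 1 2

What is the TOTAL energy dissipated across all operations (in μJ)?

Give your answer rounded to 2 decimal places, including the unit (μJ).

Initial: C1(4μF, Q=0μC, V=0.00V), C2(6μF, Q=7μC, V=1.17V), C3(5μF, Q=10μC, V=2.00V), C4(2μF, Q=5μC, V=2.50V), C5(4μF, Q=9μC, V=2.25V)
Op 1: GROUND 4: Q4=0; energy lost=6.250
Op 2: CLOSE 1-2: Q_total=7.00, C_total=10.00, V=0.70; Q1=2.80, Q2=4.20; dissipated=1.633
Total dissipated: 7.883 μJ

Answer: 7.88 μJ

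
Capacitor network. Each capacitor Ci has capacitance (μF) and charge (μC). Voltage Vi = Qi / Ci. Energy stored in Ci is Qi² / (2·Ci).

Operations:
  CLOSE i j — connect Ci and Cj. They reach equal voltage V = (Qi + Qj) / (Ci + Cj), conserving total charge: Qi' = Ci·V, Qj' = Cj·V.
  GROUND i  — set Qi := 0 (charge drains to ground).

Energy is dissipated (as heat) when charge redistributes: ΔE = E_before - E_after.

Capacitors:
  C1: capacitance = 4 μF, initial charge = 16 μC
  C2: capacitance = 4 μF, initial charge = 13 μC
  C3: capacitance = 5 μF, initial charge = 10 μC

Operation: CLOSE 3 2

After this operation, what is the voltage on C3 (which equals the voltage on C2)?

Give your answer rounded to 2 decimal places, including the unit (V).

Initial: C1(4μF, Q=16μC, V=4.00V), C2(4μF, Q=13μC, V=3.25V), C3(5μF, Q=10μC, V=2.00V)
Op 1: CLOSE 3-2: Q_total=23.00, C_total=9.00, V=2.56; Q3=12.78, Q2=10.22; dissipated=1.736

Answer: 2.56 V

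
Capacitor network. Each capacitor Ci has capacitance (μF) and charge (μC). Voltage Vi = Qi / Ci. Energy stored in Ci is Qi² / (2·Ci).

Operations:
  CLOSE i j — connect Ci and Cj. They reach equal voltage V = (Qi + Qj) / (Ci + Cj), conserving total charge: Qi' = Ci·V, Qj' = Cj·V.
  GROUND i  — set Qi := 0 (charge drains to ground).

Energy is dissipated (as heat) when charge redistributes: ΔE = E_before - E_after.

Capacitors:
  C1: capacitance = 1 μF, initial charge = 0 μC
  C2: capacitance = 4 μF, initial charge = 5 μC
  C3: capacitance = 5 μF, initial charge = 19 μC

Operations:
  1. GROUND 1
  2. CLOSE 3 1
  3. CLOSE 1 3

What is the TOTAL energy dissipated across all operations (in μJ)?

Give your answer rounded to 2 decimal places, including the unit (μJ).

Answer: 6.02 μJ

Derivation:
Initial: C1(1μF, Q=0μC, V=0.00V), C2(4μF, Q=5μC, V=1.25V), C3(5μF, Q=19μC, V=3.80V)
Op 1: GROUND 1: Q1=0; energy lost=0.000
Op 2: CLOSE 3-1: Q_total=19.00, C_total=6.00, V=3.17; Q3=15.83, Q1=3.17; dissipated=6.017
Op 3: CLOSE 1-3: Q_total=19.00, C_total=6.00, V=3.17; Q1=3.17, Q3=15.83; dissipated=0.000
Total dissipated: 6.017 μJ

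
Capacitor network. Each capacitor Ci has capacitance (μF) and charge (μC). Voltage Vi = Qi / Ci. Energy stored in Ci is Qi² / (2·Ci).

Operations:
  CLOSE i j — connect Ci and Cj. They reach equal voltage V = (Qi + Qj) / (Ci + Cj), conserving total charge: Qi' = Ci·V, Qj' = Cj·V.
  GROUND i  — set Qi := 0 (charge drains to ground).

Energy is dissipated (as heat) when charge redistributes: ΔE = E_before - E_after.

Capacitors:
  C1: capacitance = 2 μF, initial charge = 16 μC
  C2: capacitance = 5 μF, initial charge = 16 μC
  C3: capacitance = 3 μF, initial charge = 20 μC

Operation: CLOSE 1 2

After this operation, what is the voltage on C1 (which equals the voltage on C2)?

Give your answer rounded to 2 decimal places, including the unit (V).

Initial: C1(2μF, Q=16μC, V=8.00V), C2(5μF, Q=16μC, V=3.20V), C3(3μF, Q=20μC, V=6.67V)
Op 1: CLOSE 1-2: Q_total=32.00, C_total=7.00, V=4.57; Q1=9.14, Q2=22.86; dissipated=16.457

Answer: 4.57 V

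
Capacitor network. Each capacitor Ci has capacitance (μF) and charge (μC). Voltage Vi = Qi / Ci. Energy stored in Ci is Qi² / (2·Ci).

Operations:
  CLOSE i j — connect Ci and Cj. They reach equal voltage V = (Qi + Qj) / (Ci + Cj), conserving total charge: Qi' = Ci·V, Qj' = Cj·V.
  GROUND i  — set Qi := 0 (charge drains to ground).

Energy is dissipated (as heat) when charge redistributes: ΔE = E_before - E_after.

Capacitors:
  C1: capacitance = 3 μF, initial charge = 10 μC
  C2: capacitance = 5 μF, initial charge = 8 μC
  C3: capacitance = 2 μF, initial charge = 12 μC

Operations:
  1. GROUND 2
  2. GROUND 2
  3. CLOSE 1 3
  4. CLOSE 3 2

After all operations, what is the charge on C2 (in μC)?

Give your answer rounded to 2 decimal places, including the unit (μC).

Answer: 6.29 μC

Derivation:
Initial: C1(3μF, Q=10μC, V=3.33V), C2(5μF, Q=8μC, V=1.60V), C3(2μF, Q=12μC, V=6.00V)
Op 1: GROUND 2: Q2=0; energy lost=6.400
Op 2: GROUND 2: Q2=0; energy lost=0.000
Op 3: CLOSE 1-3: Q_total=22.00, C_total=5.00, V=4.40; Q1=13.20, Q3=8.80; dissipated=4.267
Op 4: CLOSE 3-2: Q_total=8.80, C_total=7.00, V=1.26; Q3=2.51, Q2=6.29; dissipated=13.829
Final charges: Q1=13.20, Q2=6.29, Q3=2.51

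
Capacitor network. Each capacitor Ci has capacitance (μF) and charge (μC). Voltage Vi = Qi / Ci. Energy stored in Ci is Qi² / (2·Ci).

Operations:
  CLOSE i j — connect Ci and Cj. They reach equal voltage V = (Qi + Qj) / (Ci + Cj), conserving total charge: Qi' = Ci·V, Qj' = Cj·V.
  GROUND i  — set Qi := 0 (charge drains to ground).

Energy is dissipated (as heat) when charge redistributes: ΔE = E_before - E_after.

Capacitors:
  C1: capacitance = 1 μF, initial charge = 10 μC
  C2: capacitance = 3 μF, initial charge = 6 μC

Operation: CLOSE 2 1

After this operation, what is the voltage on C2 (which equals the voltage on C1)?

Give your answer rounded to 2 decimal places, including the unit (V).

Answer: 4.00 V

Derivation:
Initial: C1(1μF, Q=10μC, V=10.00V), C2(3μF, Q=6μC, V=2.00V)
Op 1: CLOSE 2-1: Q_total=16.00, C_total=4.00, V=4.00; Q2=12.00, Q1=4.00; dissipated=24.000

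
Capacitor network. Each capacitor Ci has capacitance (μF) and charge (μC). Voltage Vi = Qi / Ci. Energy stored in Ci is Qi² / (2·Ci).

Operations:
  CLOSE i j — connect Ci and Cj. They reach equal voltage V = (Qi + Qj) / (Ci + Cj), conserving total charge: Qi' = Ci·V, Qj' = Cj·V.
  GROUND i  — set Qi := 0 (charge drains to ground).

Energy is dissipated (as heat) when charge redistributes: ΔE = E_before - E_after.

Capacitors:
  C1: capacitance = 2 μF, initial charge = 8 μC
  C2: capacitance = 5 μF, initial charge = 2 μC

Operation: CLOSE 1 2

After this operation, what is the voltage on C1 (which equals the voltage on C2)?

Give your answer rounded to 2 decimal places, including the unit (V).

Initial: C1(2μF, Q=8μC, V=4.00V), C2(5μF, Q=2μC, V=0.40V)
Op 1: CLOSE 1-2: Q_total=10.00, C_total=7.00, V=1.43; Q1=2.86, Q2=7.14; dissipated=9.257

Answer: 1.43 V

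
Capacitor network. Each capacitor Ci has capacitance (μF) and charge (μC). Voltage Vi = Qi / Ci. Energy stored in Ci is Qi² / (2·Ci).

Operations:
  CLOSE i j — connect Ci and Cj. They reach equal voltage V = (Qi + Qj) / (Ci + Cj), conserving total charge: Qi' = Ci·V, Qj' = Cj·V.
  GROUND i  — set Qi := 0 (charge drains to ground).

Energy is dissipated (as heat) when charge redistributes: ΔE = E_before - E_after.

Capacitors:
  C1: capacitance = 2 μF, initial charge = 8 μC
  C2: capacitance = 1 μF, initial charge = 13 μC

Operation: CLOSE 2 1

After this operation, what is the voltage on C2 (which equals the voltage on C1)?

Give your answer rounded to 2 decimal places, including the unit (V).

Initial: C1(2μF, Q=8μC, V=4.00V), C2(1μF, Q=13μC, V=13.00V)
Op 1: CLOSE 2-1: Q_total=21.00, C_total=3.00, V=7.00; Q2=7.00, Q1=14.00; dissipated=27.000

Answer: 7.00 V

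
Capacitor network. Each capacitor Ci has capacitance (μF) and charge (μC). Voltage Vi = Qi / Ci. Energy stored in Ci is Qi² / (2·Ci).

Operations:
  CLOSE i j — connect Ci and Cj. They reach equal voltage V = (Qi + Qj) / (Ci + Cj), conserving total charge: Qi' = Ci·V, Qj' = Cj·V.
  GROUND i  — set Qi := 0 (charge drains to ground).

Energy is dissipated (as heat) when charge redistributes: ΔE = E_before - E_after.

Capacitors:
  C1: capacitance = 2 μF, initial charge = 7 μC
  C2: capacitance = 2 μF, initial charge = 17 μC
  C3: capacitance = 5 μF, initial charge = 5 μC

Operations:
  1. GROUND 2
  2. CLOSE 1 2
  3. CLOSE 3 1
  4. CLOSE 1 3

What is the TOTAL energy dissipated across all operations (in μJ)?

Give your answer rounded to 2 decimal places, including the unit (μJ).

Initial: C1(2μF, Q=7μC, V=3.50V), C2(2μF, Q=17μC, V=8.50V), C3(5μF, Q=5μC, V=1.00V)
Op 1: GROUND 2: Q2=0; energy lost=72.250
Op 2: CLOSE 1-2: Q_total=7.00, C_total=4.00, V=1.75; Q1=3.50, Q2=3.50; dissipated=6.125
Op 3: CLOSE 3-1: Q_total=8.50, C_total=7.00, V=1.21; Q3=6.07, Q1=2.43; dissipated=0.402
Op 4: CLOSE 1-3: Q_total=8.50, C_total=7.00, V=1.21; Q1=2.43, Q3=6.07; dissipated=0.000
Total dissipated: 78.777 μJ

Answer: 78.78 μJ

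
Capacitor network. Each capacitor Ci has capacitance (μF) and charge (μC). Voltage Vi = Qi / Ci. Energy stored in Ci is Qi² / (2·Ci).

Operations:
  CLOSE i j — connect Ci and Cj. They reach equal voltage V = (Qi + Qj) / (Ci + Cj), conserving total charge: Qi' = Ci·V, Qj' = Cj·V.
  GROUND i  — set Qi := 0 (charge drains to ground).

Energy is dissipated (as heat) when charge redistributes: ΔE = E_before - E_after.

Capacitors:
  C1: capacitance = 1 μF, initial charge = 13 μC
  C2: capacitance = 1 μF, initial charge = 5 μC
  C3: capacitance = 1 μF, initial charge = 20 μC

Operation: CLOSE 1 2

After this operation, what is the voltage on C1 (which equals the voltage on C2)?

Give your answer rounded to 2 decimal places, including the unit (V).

Initial: C1(1μF, Q=13μC, V=13.00V), C2(1μF, Q=5μC, V=5.00V), C3(1μF, Q=20μC, V=20.00V)
Op 1: CLOSE 1-2: Q_total=18.00, C_total=2.00, V=9.00; Q1=9.00, Q2=9.00; dissipated=16.000

Answer: 9.00 V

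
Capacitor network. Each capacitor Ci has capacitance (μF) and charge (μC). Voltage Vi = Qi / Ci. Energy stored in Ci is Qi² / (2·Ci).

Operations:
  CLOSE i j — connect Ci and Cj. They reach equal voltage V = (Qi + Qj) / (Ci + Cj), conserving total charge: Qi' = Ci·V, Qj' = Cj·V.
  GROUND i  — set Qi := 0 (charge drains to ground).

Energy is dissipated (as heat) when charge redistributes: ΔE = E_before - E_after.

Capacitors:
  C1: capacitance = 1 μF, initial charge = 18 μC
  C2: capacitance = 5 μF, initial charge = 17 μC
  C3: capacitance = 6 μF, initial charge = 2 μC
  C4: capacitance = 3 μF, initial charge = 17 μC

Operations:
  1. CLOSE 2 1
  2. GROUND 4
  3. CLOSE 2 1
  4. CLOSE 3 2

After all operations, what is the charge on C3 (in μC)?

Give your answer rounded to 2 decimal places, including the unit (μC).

Answer: 17.00 μC

Derivation:
Initial: C1(1μF, Q=18μC, V=18.00V), C2(5μF, Q=17μC, V=3.40V), C3(6μF, Q=2μC, V=0.33V), C4(3μF, Q=17μC, V=5.67V)
Op 1: CLOSE 2-1: Q_total=35.00, C_total=6.00, V=5.83; Q2=29.17, Q1=5.83; dissipated=88.817
Op 2: GROUND 4: Q4=0; energy lost=48.167
Op 3: CLOSE 2-1: Q_total=35.00, C_total=6.00, V=5.83; Q2=29.17, Q1=5.83; dissipated=0.000
Op 4: CLOSE 3-2: Q_total=31.17, C_total=11.00, V=2.83; Q3=17.00, Q2=14.17; dissipated=41.250
Final charges: Q1=5.83, Q2=14.17, Q3=17.00, Q4=0.00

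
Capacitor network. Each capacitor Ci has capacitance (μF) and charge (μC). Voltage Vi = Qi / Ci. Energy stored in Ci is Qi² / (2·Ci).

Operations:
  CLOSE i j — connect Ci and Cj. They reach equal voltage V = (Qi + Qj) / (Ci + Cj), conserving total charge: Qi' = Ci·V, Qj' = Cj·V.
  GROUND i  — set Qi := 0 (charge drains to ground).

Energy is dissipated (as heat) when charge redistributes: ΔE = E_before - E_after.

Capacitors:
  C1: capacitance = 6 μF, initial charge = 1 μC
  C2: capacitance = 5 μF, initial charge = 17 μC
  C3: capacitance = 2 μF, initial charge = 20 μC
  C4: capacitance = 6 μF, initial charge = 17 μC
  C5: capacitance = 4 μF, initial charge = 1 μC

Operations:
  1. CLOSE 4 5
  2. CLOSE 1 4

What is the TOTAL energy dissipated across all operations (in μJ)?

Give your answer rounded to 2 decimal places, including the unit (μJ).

Answer: 12.01 μJ

Derivation:
Initial: C1(6μF, Q=1μC, V=0.17V), C2(5μF, Q=17μC, V=3.40V), C3(2μF, Q=20μC, V=10.00V), C4(6μF, Q=17μC, V=2.83V), C5(4μF, Q=1μC, V=0.25V)
Op 1: CLOSE 4-5: Q_total=18.00, C_total=10.00, V=1.80; Q4=10.80, Q5=7.20; dissipated=8.008
Op 2: CLOSE 1-4: Q_total=11.80, C_total=12.00, V=0.98; Q1=5.90, Q4=5.90; dissipated=4.002
Total dissipated: 12.010 μJ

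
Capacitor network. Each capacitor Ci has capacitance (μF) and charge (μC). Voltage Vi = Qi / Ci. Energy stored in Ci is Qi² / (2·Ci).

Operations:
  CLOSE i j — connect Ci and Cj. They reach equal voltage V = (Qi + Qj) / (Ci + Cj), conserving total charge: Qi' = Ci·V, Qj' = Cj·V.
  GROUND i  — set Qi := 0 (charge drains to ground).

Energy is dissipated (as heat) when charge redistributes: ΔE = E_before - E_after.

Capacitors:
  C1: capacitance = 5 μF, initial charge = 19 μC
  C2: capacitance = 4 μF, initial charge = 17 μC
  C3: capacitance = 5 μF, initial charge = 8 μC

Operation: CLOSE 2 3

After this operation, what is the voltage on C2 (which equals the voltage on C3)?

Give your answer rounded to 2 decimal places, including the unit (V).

Answer: 2.78 V

Derivation:
Initial: C1(5μF, Q=19μC, V=3.80V), C2(4μF, Q=17μC, V=4.25V), C3(5μF, Q=8μC, V=1.60V)
Op 1: CLOSE 2-3: Q_total=25.00, C_total=9.00, V=2.78; Q2=11.11, Q3=13.89; dissipated=7.803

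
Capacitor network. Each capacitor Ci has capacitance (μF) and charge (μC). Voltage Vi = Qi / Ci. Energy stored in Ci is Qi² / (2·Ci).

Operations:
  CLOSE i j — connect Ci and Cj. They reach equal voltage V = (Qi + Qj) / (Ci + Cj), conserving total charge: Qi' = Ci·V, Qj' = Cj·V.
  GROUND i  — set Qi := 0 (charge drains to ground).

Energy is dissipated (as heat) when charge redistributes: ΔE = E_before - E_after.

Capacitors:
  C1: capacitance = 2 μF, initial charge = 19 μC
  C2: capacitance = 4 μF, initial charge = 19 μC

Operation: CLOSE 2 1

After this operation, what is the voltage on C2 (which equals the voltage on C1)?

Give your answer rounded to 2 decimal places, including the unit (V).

Answer: 6.33 V

Derivation:
Initial: C1(2μF, Q=19μC, V=9.50V), C2(4μF, Q=19μC, V=4.75V)
Op 1: CLOSE 2-1: Q_total=38.00, C_total=6.00, V=6.33; Q2=25.33, Q1=12.67; dissipated=15.042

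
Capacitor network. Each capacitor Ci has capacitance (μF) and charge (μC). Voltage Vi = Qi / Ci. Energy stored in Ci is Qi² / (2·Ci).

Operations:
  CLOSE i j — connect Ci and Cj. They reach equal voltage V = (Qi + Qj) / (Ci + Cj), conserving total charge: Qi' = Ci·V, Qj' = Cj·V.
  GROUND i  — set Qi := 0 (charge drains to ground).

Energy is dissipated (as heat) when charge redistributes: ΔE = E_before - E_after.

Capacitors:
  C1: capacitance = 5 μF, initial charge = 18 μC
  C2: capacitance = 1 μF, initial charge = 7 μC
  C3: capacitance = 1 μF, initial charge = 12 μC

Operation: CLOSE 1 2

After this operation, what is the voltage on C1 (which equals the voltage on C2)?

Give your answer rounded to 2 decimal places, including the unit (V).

Answer: 4.17 V

Derivation:
Initial: C1(5μF, Q=18μC, V=3.60V), C2(1μF, Q=7μC, V=7.00V), C3(1μF, Q=12μC, V=12.00V)
Op 1: CLOSE 1-2: Q_total=25.00, C_total=6.00, V=4.17; Q1=20.83, Q2=4.17; dissipated=4.817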